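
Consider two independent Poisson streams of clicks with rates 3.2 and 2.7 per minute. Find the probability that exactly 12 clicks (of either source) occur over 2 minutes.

Independent Poisson processes superpose: combined rate λ = 3.2 + 2.7 = 5.9 per minute.
Over the interval, μ = 5.9 × 2 = 11.8 (2 minutes).
P(N = 12) = e^(−11.8) · 11.8^12/12! ≈ 0.1142.

0.1142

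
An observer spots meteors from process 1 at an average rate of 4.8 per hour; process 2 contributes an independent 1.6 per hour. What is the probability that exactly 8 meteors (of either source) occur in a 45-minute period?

Independent Poisson processes superpose: combined rate λ = 4.8 + 1.6 = 6.4 per hour.
Over the interval, μ = 6.4 × 0.75 = 4.8 (a 45-minute period = 0.75 hours).
P(N = 8) = e^(−4.8) · 4.8^8/8! ≈ 0.0575.

0.0575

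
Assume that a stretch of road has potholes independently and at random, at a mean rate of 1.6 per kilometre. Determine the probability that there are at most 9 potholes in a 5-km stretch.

0.7166

Over the interval, μ = 1.6 × 5 = 8 (a 5-km stretch = 5 kilometres).
P(N ≤ 9) = Σ_{j=0}^{9} e^(−μ) μ^j/j! ≈ 0.7166.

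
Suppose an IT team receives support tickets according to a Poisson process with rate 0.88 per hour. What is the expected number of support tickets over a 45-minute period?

0.66

E[N] = λt = 0.88 × 0.75 = 0.66 (a 45-minute period = 0.75 hours).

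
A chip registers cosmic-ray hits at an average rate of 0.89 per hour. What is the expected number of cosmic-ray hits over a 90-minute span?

1.335

E[N] = λt = 0.89 × 1.5 = 1.335 (a 90-minute span = 1.5 hours).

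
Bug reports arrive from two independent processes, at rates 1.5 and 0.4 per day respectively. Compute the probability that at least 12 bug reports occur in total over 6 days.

0.4684

Independent Poisson processes superpose: combined rate λ = 1.5 + 0.4 = 1.9 per day.
Over the interval, μ = 1.9 × 6 = 11.4 (6 days).
P(N ≥ 12) = 1 − P(N ≤ 11) ≈ 0.4684.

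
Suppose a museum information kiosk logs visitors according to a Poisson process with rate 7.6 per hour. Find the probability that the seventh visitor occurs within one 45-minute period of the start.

0.3456

Over the interval, μ = 7.6 × 0.75 = 5.7 (a 45-minute period = 0.75 hours).
The seventh arrival falls in the interval iff at least 7 events occur there: P(S_7 ≤ t) = P(N ≥ 7) = 1 − P(N ≤ 6) ≈ 0.3456.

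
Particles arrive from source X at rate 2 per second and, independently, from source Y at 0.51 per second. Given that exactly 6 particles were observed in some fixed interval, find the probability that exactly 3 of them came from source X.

Given the total, each event is independently from source X with probability p = λ_X/(λ_X+λ_Y) = 2/2.51 ≈ 0.7968.
So K ~ Binomial(6, 2/2.51): P(K = 3) = C(6,3) · (2/2.51)^3 · (0.51/2.51)^3 ≈ 0.0849.

0.0849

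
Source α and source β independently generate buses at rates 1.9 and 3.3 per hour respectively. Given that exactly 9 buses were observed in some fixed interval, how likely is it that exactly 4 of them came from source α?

0.2312

Given the total, each event is independently from source α with probability p = λ_α/(λ_α+λ_β) = 1.9/5.2 ≈ 0.3654.
So K ~ Binomial(9, 1.9/5.2): P(K = 4) = C(9,4) · (1.9/5.2)^4 · (3.3/5.2)^5 ≈ 0.2312.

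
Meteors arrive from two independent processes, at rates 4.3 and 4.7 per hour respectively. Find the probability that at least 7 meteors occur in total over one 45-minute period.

Independent Poisson processes superpose: combined rate λ = 4.3 + 4.7 = 9 per hour.
Over the interval, μ = 9 × 0.75 = 6.75 (a 45-minute period = 0.75 hours).
P(N ≥ 7) = 1 − P(N ≤ 6) ≈ 0.5124.

0.5124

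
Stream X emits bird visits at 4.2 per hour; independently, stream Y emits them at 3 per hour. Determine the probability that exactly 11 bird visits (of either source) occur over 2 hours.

0.0771

Independent Poisson processes superpose: combined rate λ = 4.2 + 3 = 7.2 per hour.
Over the interval, μ = 7.2 × 2 = 14.4 (2 hours).
P(N = 11) = e^(−14.4) · 14.4^11/11! ≈ 0.0771.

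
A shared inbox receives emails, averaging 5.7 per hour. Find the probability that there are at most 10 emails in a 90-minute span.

0.7578

Over the interval, μ = 5.7 × 1.5 = 8.55 (a 90-minute span = 1.5 hours).
P(N ≤ 10) = Σ_{j=0}^{10} e^(−μ) μ^j/j! ≈ 0.7578.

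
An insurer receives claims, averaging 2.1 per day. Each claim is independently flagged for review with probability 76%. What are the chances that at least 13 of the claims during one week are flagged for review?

Thinning: the claims that are flagged for review themselves form a Poisson process with rate 0.76 × 2.1 = 1.596 per day.
Over the interval, μ = 1.596 × 7 = 11.172 (a week = 7 days).
P(N ≥ 13) = 1 − P(N ≤ 12) ≈ 0.3303.

0.3303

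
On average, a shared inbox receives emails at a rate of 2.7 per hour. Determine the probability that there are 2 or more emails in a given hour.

With mean μ = 2.7 per hour,
P(N ≥ 2) = 1 − P(N ≤ 1) = 1 − Σ_{j=0}^{1} e^(−μ) μ^j/j! ≈ 0.7513.

0.7513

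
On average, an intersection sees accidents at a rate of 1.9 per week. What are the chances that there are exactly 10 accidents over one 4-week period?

0.0887

Over the interval, μ = 1.9 × 4 = 7.6 (a 4-week period = 4 weeks).
P(N = 10) = e^(−μ) μ^10/10! = e^(−7.6) · 7.6^10/3628800 ≈ 0.0887.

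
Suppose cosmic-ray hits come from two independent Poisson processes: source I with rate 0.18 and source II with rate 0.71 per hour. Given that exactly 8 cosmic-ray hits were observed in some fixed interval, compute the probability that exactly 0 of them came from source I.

Given the total, each event is independently from source I with probability p = λ_I/(λ_I+λ_II) = 0.18/0.89 ≈ 0.2022.
So K ~ Binomial(8, 0.18/0.89): P(K = 0) = C(8,0) · (0.18/0.89)^0 · (0.71/0.89)^8 ≈ 0.1640.

0.1640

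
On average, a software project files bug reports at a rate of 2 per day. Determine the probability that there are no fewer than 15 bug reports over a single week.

Over the interval, μ = 2 × 7 = 14 (a week = 7 days).
P(N ≥ 15) = 1 − P(N ≤ 14) = 1 − Σ_{j=0}^{14} e^(−μ) μ^j/j! ≈ 0.4296.

0.4296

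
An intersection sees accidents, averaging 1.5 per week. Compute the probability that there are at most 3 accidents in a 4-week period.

Over the interval, μ = 1.5 × 4 = 6 (a 4-week period = 4 weeks).
P(N ≤ 3) = Σ_{j=0}^{3} e^(−μ) μ^j/j! ≈ 0.1512.

0.1512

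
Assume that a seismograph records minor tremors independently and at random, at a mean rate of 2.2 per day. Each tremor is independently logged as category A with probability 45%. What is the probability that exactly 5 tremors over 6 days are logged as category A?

0.1622

Thinning: the tremors that are logged as category A themselves form a Poisson process with rate 0.45 × 2.2 = 0.99 per day.
Over the interval, μ = 0.99 × 6 = 5.94 (6 days).
P(N = 5) = e^(−5.94) · 5.94^5/5! ≈ 0.1622.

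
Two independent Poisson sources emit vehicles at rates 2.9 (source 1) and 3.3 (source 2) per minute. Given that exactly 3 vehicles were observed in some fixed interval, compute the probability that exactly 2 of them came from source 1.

Given the total, each event is independently from source 1 with probability p = λ_1/(λ_1+λ_2) = 2.9/6.2 ≈ 0.4677.
So K ~ Binomial(3, 2.9/6.2): P(K = 2) = C(3,2) · (2.9/6.2)^2 · (3.3/6.2)^1 ≈ 0.3493.

0.3493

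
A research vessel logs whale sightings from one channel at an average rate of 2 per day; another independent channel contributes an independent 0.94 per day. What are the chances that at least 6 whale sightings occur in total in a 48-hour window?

Independent Poisson processes superpose: combined rate λ = 2 + 0.94 = 2.94 per day.
Over the interval, μ = 2.94 × 2 = 5.88 (a 48-hour window = 2 days).
P(N ≥ 6) = 1 − P(N ≤ 5) ≈ 0.5349.

0.5349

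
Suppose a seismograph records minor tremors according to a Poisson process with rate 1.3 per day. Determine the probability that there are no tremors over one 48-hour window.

Over the interval, μ = 1.3 × 2 = 2.6 (a 48-hour window = 2 days).
P(N = 0) = e^(−μ) μ^0/0! = e^(−2.6) · 2.6^0/1 ≈ 0.0743.

0.0743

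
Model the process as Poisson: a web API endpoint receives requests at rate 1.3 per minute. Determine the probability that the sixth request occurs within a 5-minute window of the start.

0.6310

Over the interval, μ = 1.3 × 5 = 6.5 (a 5-minute window = 5 minutes).
The sixth arrival falls in the interval iff at least 6 events occur there: P(S_6 ≤ t) = P(N ≥ 6) = 1 − P(N ≤ 5) ≈ 0.6310.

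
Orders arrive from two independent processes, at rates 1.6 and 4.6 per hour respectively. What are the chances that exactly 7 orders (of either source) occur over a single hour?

0.1418

Independent Poisson processes superpose: combined rate λ = 1.6 + 4.6 = 6.2 per hour.
So μ = 6.2.
P(N = 7) = e^(−6.2) · 6.2^7/7! ≈ 0.1418.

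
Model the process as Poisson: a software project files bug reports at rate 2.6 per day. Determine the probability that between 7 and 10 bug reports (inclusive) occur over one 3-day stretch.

0.4968

Over the interval, μ = 2.6 × 3 = 7.8 (a 3-day stretch = 3 days).
P(7 ≤ N ≤ 10) = Σ_{j=7}^{10} e^(−7.8) · 7.8^j/j! ≈ 0.4968.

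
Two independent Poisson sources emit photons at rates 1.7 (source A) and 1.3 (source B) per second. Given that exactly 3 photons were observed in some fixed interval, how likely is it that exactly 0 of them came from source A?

Given the total, each event is independently from source A with probability p = λ_A/(λ_A+λ_B) = 1.7/3 ≈ 0.5667.
So K ~ Binomial(3, 1.7/3): P(K = 0) = C(3,0) · (1.7/3)^0 · (1.3/3)^3 ≈ 0.0814.

0.0814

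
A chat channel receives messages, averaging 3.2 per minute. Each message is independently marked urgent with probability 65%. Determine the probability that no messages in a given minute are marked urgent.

0.1249

Thinning: the messages that are marked urgent themselves form a Poisson process with rate 0.65 × 3.2 = 2.08 per minute.
So μ = 2.08.
P(N = 0) = e^(−2.08) · 2.08^0/0! ≈ 0.1249.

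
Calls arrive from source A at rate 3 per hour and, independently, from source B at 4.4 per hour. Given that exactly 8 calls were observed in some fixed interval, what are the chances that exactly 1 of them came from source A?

Given the total, each event is independently from source A with probability p = λ_A/(λ_A+λ_B) = 3/7.4 ≈ 0.4054.
So K ~ Binomial(8, 3/7.4): P(K = 1) = C(8,1) · (3/7.4)^1 · (4.4/7.4)^7 ≈ 0.0852.

0.0852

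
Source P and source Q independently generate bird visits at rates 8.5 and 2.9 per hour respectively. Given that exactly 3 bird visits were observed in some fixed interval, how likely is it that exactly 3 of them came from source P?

Given the total, each event is independently from source P with probability p = λ_P/(λ_P+λ_Q) = 8.5/11.4 ≈ 0.7456.
So K ~ Binomial(3, 8.5/11.4): P(K = 3) = C(3,3) · (8.5/11.4)^3 · (2.9/11.4)^0 ≈ 0.4145.

0.4145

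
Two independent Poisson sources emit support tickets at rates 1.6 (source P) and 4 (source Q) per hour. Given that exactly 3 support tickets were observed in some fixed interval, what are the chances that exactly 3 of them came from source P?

0.0233

Given the total, each event is independently from source P with probability p = λ_P/(λ_P+λ_Q) = 1.6/5.6 ≈ 0.2857.
So K ~ Binomial(3, 1.6/5.6): P(K = 3) = C(3,3) · (1.6/5.6)^3 · (4/5.6)^0 ≈ 0.0233.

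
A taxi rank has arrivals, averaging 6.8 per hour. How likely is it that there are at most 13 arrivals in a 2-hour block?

0.5074

Over the interval, μ = 6.8 × 2 = 13.6 (a 2-hour block = 2 hours).
P(N ≤ 13) = Σ_{j=0}^{13} e^(−μ) μ^j/j! ≈ 0.5074.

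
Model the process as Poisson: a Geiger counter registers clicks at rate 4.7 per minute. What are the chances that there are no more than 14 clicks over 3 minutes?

Over the interval, μ = 4.7 × 3 = 14.1 (3 minutes).
P(N ≤ 14) = Σ_{j=0}^{14} e^(−μ) μ^j/j! ≈ 0.5598.

0.5598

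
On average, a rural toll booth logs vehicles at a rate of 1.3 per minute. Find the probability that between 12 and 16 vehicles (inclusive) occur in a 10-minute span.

0.4823

Over the interval, μ = 1.3 × 10 = 13 (a 10-minute span = 10 minutes).
P(12 ≤ N ≤ 16) = Σ_{j=12}^{16} e^(−13) · 13^j/j! ≈ 0.4823.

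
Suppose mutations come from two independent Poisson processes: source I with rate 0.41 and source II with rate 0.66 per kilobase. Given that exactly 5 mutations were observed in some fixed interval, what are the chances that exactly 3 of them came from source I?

Given the total, each event is independently from source I with probability p = λ_I/(λ_I+λ_II) = 0.41/1.07 ≈ 0.3832.
So K ~ Binomial(5, 0.41/1.07): P(K = 3) = C(5,3) · (0.41/1.07)^3 · (0.66/1.07)^2 ≈ 0.2141.

0.2141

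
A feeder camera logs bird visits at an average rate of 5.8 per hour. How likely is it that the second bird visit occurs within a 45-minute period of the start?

Over the interval, μ = 5.8 × 0.75 = 4.35 (a 45-minute period = 0.75 hours).
The second arrival falls in the interval iff at least 2 events occur there: P(S_2 ≤ t) = P(N ≥ 2) = 1 − P(N ≤ 1) ≈ 0.9309.

0.9309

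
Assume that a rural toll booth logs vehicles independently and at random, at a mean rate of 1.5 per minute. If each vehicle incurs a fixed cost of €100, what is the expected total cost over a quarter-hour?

E[N] = 1.5 × 15 = 22.5 (a quarter-hour = 15 minutes); E[cost] = 22.5 × €100 = €2250.

€2250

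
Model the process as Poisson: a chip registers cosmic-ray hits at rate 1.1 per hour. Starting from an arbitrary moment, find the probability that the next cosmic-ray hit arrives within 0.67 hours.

0.5215

Inter-arrival times are exponential with rate λ = 1.1 per hour.
P(T ≤ 0.67) = 1 − e^(−λt) = 1 − e^(−1.1 × 0.67) = 1 − e^(−0.737) ≈ 0.5215.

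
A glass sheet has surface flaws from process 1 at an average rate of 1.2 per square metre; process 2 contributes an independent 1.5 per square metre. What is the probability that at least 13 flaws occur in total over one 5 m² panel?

0.5907

Independent Poisson processes superpose: combined rate λ = 1.2 + 1.5 = 2.7 per square metre.
Over the interval, μ = 2.7 × 5 = 13.5 (a 5 m² panel = 5 square metres).
P(N ≥ 13) = 1 − P(N ≤ 12) ≈ 0.5907.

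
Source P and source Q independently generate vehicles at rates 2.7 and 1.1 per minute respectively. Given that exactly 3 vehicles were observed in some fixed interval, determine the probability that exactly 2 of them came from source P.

Given the total, each event is independently from source P with probability p = λ_P/(λ_P+λ_Q) = 2.7/3.8 ≈ 0.7105.
So K ~ Binomial(3, 2.7/3.8): P(K = 2) = C(3,2) · (2.7/3.8)^2 · (1.1/3.8)^1 ≈ 0.4384.

0.4384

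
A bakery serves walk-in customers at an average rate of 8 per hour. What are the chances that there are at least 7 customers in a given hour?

0.6866

With mean μ = 8 per hour,
P(N ≥ 7) = 1 − P(N ≤ 6) = 1 − Σ_{j=0}^{6} e^(−μ) μ^j/j! ≈ 0.6866.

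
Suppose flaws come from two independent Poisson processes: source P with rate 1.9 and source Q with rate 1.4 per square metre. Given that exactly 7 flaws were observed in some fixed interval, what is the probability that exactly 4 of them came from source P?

Given the total, each event is independently from source P with probability p = λ_P/(λ_P+λ_Q) = 1.9/3.3 ≈ 0.5758.
So K ~ Binomial(7, 1.9/3.3): P(K = 4) = C(7,4) · (1.9/3.3)^4 · (1.4/3.3)^3 ≈ 0.2937.

0.2937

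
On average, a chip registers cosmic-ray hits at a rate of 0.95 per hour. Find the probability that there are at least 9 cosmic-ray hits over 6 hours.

0.1234

Over the interval, μ = 0.95 × 6 = 5.7 (6 hours).
P(N ≥ 9) = 1 − P(N ≤ 8) = 1 − Σ_{j=0}^{8} e^(−μ) μ^j/j! ≈ 0.1234.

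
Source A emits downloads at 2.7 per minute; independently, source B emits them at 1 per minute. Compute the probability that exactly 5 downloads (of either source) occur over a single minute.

0.1429

Independent Poisson processes superpose: combined rate λ = 2.7 + 1 = 3.7 per minute.
So μ = 3.7.
P(N = 5) = e^(−3.7) · 3.7^5/5! ≈ 0.1429.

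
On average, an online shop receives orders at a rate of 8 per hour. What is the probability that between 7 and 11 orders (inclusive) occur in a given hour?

0.5747

With mean μ = 8 per hour,
P(7 ≤ N ≤ 11) = Σ_{j=7}^{11} e^(−8) · 8^j/j! ≈ 0.5747.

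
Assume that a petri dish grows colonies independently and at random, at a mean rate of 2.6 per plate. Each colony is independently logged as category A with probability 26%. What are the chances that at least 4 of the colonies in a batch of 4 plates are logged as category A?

0.2868

Thinning: the colonies that are logged as category A themselves form a Poisson process with rate 0.26 × 2.6 = 0.676 per plate.
Over the interval, μ = 0.676 × 4 = 2.704 (a batch of 4 plates = 4 plates).
P(N ≥ 4) = 1 − P(N ≤ 3) ≈ 0.2868.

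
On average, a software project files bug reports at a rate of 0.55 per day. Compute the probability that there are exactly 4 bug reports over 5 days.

Over the interval, μ = 0.55 × 5 = 2.75 (5 days).
P(N = 4) = e^(−μ) μ^4/4! = e^(−2.75) · 2.75^4/24 ≈ 0.1523.

0.1523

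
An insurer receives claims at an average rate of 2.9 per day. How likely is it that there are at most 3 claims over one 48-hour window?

0.1700

Over the interval, μ = 2.9 × 2 = 5.8 (a 48-hour window = 2 days).
P(N ≤ 3) = Σ_{j=0}^{3} e^(−μ) μ^j/j! ≈ 0.1700.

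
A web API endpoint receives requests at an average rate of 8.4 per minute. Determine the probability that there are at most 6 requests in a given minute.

With mean μ = 8.4 per minute,
P(N ≤ 6) = Σ_{j=0}^{6} e^(−μ) μ^j/j! ≈ 0.2670.

0.2670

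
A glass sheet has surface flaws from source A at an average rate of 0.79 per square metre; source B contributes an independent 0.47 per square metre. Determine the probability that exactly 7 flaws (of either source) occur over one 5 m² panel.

0.1435

Independent Poisson processes superpose: combined rate λ = 0.79 + 0.47 = 1.26 per square metre.
Over the interval, μ = 1.26 × 5 = 6.3 (a 5 m² panel = 5 square metres).
P(N = 7) = e^(−6.3) · 6.3^7/7! ≈ 0.1435.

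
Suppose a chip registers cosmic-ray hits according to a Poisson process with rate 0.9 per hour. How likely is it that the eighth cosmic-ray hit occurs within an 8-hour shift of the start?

0.4311

Over the interval, μ = 0.9 × 8 = 7.2 (an 8-hour shift = 8 hours).
The eighth arrival falls in the interval iff at least 8 events occur there: P(S_8 ≤ t) = P(N ≥ 8) = 1 − P(N ≤ 7) ≈ 0.4311.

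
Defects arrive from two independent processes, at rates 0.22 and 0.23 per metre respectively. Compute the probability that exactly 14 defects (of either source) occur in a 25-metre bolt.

0.0776

Independent Poisson processes superpose: combined rate λ = 0.22 + 0.23 = 0.45 per metre.
Over the interval, μ = 0.45 × 25 = 11.25 (a 25-metre bolt = 25 metres).
P(N = 14) = e^(−11.25) · 11.25^14/14! ≈ 0.0776.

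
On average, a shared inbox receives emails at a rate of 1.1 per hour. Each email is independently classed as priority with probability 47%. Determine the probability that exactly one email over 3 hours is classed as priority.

Thinning: the emails that are classed as priority themselves form a Poisson process with rate 0.47 × 1.1 = 0.517 per hour.
Over the interval, μ = 0.517 × 3 = 1.551 (3 hours).
P(N = 1) = e^(−1.551) · 1.551^1/1! ≈ 0.3289.

0.3289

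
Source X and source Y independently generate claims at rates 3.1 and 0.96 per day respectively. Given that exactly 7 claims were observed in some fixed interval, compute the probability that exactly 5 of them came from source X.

Given the total, each event is independently from source X with probability p = λ_X/(λ_X+λ_Y) = 3.1/4.06 ≈ 0.7635.
So K ~ Binomial(7, 3.1/4.06): P(K = 5) = C(7,5) · (3.1/4.06)^5 · (0.96/4.06)^2 ≈ 0.3047.

0.3047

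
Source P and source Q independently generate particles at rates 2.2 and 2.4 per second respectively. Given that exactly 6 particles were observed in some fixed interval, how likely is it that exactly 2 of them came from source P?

0.2542

Given the total, each event is independently from source P with probability p = λ_P/(λ_P+λ_Q) = 2.2/4.6 ≈ 0.4783.
So K ~ Binomial(6, 2.2/4.6): P(K = 2) = C(6,2) · (2.2/4.6)^2 · (2.4/4.6)^4 ≈ 0.2542.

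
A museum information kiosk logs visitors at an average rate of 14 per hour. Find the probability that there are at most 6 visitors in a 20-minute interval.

0.8091

Over the interval, μ = 14 × 1/3 ≈ 4.66667 (a 20-minute interval = 1/3 hours).
P(N ≤ 6) = Σ_{j=0}^{6} e^(−μ) μ^j/j! ≈ 0.8091.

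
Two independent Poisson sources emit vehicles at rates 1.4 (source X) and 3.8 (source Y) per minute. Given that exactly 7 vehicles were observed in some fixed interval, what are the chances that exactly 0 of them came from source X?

0.1113

Given the total, each event is independently from source X with probability p = λ_X/(λ_X+λ_Y) = 1.4/5.2 ≈ 0.2692.
So K ~ Binomial(7, 1.4/5.2): P(K = 0) = C(7,0) · (1.4/5.2)^0 · (3.8/5.2)^7 ≈ 0.1113.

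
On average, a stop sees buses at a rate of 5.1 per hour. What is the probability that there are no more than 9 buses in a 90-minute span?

Over the interval, μ = 5.1 × 1.5 = 7.65 (a 90-minute span = 1.5 hours).
P(N ≤ 9) = Σ_{j=0}^{9} e^(−μ) μ^j/j! ≈ 0.7590.

0.7590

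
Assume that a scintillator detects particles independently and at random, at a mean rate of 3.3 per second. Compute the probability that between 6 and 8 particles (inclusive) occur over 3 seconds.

0.2732

Over the interval, μ = 3.3 × 3 = 9.9 (3 seconds).
P(6 ≤ N ≤ 8) = Σ_{j=6}^{8} e^(−9.9) · 9.9^j/j! ≈ 0.2732.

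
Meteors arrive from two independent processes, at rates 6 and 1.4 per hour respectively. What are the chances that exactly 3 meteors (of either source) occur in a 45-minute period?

Independent Poisson processes superpose: combined rate λ = 6 + 1.4 = 7.4 per hour.
Over the interval, μ = 7.4 × 0.75 = 5.55 (a 45-minute period = 0.75 hours).
P(N = 3) = e^(−5.55) · 5.55^3/3! ≈ 0.1108.

0.1108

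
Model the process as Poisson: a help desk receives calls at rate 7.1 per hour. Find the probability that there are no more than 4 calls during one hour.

0.1641

With mean μ = 7.1 per hour,
P(N ≤ 4) = Σ_{j=0}^{4} e^(−μ) μ^j/j! ≈ 0.1641.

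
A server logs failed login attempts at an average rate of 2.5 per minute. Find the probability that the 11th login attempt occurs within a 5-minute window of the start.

Over the interval, μ = 2.5 × 5 = 12.5 (a 5-minute window = 5 minutes).
The 11th arrival falls in the interval iff at least 11 events occur there: P(S_11 ≤ t) = P(N ≥ 11) = 1 − P(N ≤ 10) ≈ 0.7029.

0.7029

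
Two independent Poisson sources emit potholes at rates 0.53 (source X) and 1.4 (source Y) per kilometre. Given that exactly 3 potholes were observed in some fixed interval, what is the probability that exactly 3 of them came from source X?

0.0207

Given the total, each event is independently from source X with probability p = λ_X/(λ_X+λ_Y) = 0.53/1.93 ≈ 0.2746.
So K ~ Binomial(3, 0.53/1.93): P(K = 3) = C(3,3) · (0.53/1.93)^3 · (1.4/1.93)^0 ≈ 0.0207.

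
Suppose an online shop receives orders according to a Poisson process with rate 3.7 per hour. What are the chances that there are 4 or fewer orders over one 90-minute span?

0.3498

Over the interval, μ = 3.7 × 1.5 = 5.55 (a 90-minute span = 1.5 hours).
P(N ≤ 4) = Σ_{j=0}^{4} e^(−μ) μ^j/j! ≈ 0.3498.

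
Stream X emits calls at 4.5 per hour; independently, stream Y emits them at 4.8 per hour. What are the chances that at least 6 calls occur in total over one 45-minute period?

0.6961

Independent Poisson processes superpose: combined rate λ = 4.5 + 4.8 = 9.3 per hour.
Over the interval, μ = 9.3 × 0.75 = 6.975 (a 45-minute period = 0.75 hours).
P(N ≥ 6) = 1 − P(N ≤ 5) ≈ 0.6961.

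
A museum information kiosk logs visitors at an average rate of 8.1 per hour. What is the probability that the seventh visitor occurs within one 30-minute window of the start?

0.1159

Over the interval, μ = 8.1 × 0.5 = 4.05 (a 30-minute window = 0.5 hours).
The seventh arrival falls in the interval iff at least 7 events occur there: P(S_7 ≤ t) = P(N ≥ 7) = 1 − P(N ≤ 6) ≈ 0.1159.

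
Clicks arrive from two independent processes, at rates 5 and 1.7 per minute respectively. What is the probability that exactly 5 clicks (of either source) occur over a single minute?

Independent Poisson processes superpose: combined rate λ = 5 + 1.7 = 6.7 per minute.
So μ = 6.7.
P(N = 5) = e^(−6.7) · 6.7^5/5! ≈ 0.1385.

0.1385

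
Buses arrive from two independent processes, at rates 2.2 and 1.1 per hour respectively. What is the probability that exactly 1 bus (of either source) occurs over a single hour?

0.1217

Independent Poisson processes superpose: combined rate λ = 2.2 + 1.1 = 3.3 per hour.
So μ = 3.3.
P(N = 1) = e^(−3.3) · 3.3^1/1! ≈ 0.1217.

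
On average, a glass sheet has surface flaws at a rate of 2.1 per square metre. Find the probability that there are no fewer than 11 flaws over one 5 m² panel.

Over the interval, μ = 2.1 × 5 = 10.5 (a 5 m² panel = 5 square metres).
P(N ≥ 11) = 1 − P(N ≤ 10) = 1 − Σ_{j=0}^{10} e^(−μ) μ^j/j! ≈ 0.4793.

0.4793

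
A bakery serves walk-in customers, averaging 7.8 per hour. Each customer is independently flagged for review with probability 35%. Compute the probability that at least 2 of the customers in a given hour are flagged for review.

Thinning: the customers that are flagged for review themselves form a Poisson process with rate 0.35 × 7.8 = 2.73 per hour.
So μ = 2.73.
P(N ≥ 2) = 1 − P(N ≤ 1) ≈ 0.7567.

0.7567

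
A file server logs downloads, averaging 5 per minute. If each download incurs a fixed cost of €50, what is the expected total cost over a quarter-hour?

€3750

E[N] = 5 × 15 = 75 (a quarter-hour = 15 minutes); E[cost] = 75 × €50 = €3750.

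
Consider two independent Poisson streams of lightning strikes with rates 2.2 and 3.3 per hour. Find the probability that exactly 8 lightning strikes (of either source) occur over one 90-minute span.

0.1391

Independent Poisson processes superpose: combined rate λ = 2.2 + 3.3 = 5.5 per hour.
Over the interval, μ = 5.5 × 1.5 = 8.25 (a 90-minute span = 1.5 hours).
P(N = 8) = e^(−8.25) · 8.25^8/8! ≈ 0.1391.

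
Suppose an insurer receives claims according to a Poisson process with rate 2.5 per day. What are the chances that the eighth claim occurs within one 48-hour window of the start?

0.1334

Over the interval, μ = 2.5 × 2 = 5 (a 48-hour window = 2 days).
The eighth arrival falls in the interval iff at least 8 events occur there: P(S_8 ≤ t) = P(N ≥ 8) = 1 − P(N ≤ 7) ≈ 0.1334.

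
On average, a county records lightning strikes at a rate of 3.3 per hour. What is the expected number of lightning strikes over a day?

E[N] = λt = 3.3 × 24 = 79.2 (a day = 24 hours).

79.2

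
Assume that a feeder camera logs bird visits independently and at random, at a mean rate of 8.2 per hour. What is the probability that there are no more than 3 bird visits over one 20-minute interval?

0.7067

Over the interval, μ = 8.2 × 1/3 ≈ 2.73333 (a 20-minute interval = 1/3 hours).
P(N ≤ 3) = Σ_{j=0}^{3} e^(−μ) μ^j/j! ≈ 0.7067.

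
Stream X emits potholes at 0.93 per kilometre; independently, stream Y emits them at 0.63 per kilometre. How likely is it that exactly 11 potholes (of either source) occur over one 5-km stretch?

0.0667

Independent Poisson processes superpose: combined rate λ = 0.93 + 0.63 = 1.56 per kilometre.
Over the interval, μ = 1.56 × 5 = 7.8 (a 5-km stretch = 5 kilometres).
P(N = 11) = e^(−7.8) · 7.8^11/11! ≈ 0.0667.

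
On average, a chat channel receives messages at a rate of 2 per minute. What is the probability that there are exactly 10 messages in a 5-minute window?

Over the interval, μ = 2 × 5 = 10 (a 5-minute window = 5 minutes).
P(N = 10) = e^(−μ) μ^10/10! = e^(−10) · 10^10/3628800 ≈ 0.1251.

0.1251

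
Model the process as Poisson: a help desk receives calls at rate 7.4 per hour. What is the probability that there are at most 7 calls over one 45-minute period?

Over the interval, μ = 7.4 × 0.75 = 5.55 (a 45-minute period = 0.75 hours).
P(N ≤ 7) = Σ_{j=0}^{7} e^(−μ) μ^j/j! ≈ 0.8033.

0.8033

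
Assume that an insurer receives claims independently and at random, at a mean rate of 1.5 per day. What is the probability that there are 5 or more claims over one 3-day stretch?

Over the interval, μ = 1.5 × 3 = 4.5 (a 3-day stretch = 3 days).
P(N ≥ 5) = 1 − P(N ≤ 4) = 1 − Σ_{j=0}^{4} e^(−μ) μ^j/j! ≈ 0.4679.

0.4679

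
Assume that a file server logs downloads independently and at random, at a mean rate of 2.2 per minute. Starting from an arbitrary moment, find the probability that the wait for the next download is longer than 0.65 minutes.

The wait for the next event is exponential with rate λ = 2.2 per minute.
P(T > 0.65) = e^(−λt) = e^(−2.2 × 0.65) = e^(−1.43) ≈ 0.2393.

0.2393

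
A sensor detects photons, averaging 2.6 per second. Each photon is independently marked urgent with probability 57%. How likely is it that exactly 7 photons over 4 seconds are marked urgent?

Thinning: the photons that are marked urgent themselves form a Poisson process with rate 0.57 × 2.6 = 1.482 per second.
Over the interval, μ = 1.482 × 4 = 5.928 (4 seconds).
P(N = 7) = e^(−5.928) · 5.928^7/7! ≈ 0.1360.

0.1360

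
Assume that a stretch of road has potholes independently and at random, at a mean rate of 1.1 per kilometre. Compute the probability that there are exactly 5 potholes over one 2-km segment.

0.0476

Over the interval, μ = 1.1 × 2 = 2.2 (a 2-km segment = 2 kilometres).
P(N = 5) = e^(−μ) μ^5/5! = e^(−2.2) · 2.2^5/120 ≈ 0.0476.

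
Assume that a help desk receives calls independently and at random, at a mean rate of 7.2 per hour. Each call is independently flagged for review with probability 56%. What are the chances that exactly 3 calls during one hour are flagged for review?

0.1938

Thinning: the calls that are flagged for review themselves form a Poisson process with rate 0.56 × 7.2 = 4.032 per hour.
So μ = 4.032.
P(N = 3) = e^(−4.032) · 4.032^3/3! ≈ 0.1938.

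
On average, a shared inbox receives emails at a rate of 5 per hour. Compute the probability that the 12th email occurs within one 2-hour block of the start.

Over the interval, μ = 5 × 2 = 10 (a 2-hour block = 2 hours).
The 12th arrival falls in the interval iff at least 12 events occur there: P(S_12 ≤ t) = P(N ≥ 12) = 1 − P(N ≤ 11) ≈ 0.3032.

0.3032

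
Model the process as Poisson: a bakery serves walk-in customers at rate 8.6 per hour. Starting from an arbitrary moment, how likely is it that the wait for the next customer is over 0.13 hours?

The wait for the next event is exponential with rate λ = 8.6 per hour.
P(T > 0.13) = e^(−λt) = e^(−8.6 × 0.13) = e^(−1.118) ≈ 0.3269.

0.3269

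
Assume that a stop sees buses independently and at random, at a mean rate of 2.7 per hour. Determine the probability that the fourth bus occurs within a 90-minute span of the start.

Over the interval, μ = 2.7 × 1.5 = 4.05 (a 90-minute span = 1.5 hours).
The fourth arrival falls in the interval iff at least 4 events occur there: P(S_4 ≤ t) = P(N ≥ 4) = 1 − P(N ≤ 3) ≈ 0.5762.

0.5762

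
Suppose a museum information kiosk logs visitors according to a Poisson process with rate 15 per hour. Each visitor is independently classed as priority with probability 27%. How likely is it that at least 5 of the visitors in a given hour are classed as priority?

Thinning: the visitors that are classed as priority themselves form a Poisson process with rate 0.27 × 15 = 4.05 per hour.
So μ = 4.05.
P(N ≥ 5) = 1 − P(N ≤ 4) ≈ 0.3809.

0.3809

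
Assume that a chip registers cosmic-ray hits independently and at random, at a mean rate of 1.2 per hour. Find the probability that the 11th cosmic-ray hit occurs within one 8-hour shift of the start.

Over the interval, μ = 1.2 × 8 = 9.6 (an 8-hour shift = 8 hours).
The 11th arrival falls in the interval iff at least 11 events occur there: P(S_11 ≤ t) = P(N ≥ 11) = 1 − P(N ≤ 10) ≈ 0.3671.

0.3671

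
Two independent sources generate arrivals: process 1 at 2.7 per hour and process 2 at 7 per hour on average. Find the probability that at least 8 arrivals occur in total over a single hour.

Independent Poisson processes superpose: combined rate λ = 2.7 + 7 = 9.7 per hour.
So μ = 9.7.
P(N ≥ 8) = 1 − P(N ≤ 7) ≈ 0.7515.

0.7515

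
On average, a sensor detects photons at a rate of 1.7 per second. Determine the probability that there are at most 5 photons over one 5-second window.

0.1496

Over the interval, μ = 1.7 × 5 = 8.5 (a 5-second window = 5 seconds).
P(N ≤ 5) = Σ_{j=0}^{5} e^(−μ) μ^j/j! ≈ 0.1496.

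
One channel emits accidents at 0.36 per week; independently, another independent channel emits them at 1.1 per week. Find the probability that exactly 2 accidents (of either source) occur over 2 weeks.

Independent Poisson processes superpose: combined rate λ = 0.36 + 1.1 = 1.46 per week.
Over the interval, μ = 1.46 × 2 = 2.92 (2 weeks).
P(N = 2) = e^(−2.92) · 2.92^2/2! ≈ 0.2299.

0.2299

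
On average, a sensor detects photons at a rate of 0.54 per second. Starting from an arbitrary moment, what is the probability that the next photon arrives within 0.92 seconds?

Inter-arrival times are exponential with rate λ = 0.54 per second.
P(T ≤ 0.92) = 1 − e^(−λt) = 1 − e^(−0.54 × 0.92) = 1 − e^(−0.4968) ≈ 0.3915.

0.3915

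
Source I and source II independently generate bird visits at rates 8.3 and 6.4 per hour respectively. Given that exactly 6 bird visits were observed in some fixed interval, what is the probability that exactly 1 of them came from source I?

0.0530

Given the total, each event is independently from source I with probability p = λ_I/(λ_I+λ_II) = 8.3/14.7 ≈ 0.5646.
So K ~ Binomial(6, 8.3/14.7): P(K = 1) = C(6,1) · (8.3/14.7)^1 · (6.4/14.7)^5 ≈ 0.0530.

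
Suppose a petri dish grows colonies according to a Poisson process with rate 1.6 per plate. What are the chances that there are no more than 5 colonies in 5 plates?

0.1912

Over the interval, μ = 1.6 × 5 = 8 (5 plates).
P(N ≤ 5) = Σ_{j=0}^{5} e^(−μ) μ^j/j! ≈ 0.1912.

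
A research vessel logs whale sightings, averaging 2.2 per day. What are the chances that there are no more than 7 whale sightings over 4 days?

0.3478

Over the interval, μ = 2.2 × 4 = 8.8 (4 days).
P(N ≤ 7) = Σ_{j=0}^{7} e^(−μ) μ^j/j! ≈ 0.3478.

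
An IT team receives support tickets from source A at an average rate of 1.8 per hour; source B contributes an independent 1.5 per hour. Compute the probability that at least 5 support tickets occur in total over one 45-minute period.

0.1055

Independent Poisson processes superpose: combined rate λ = 1.8 + 1.5 = 3.3 per hour.
Over the interval, μ = 3.3 × 0.75 = 2.475 (a 45-minute period = 0.75 hours).
P(N ≥ 5) = 1 − P(N ≤ 4) ≈ 0.1055.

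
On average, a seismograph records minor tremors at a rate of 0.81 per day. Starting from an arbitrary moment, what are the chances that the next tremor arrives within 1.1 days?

Inter-arrival times are exponential with rate λ = 0.81 per day.
P(T ≤ 1.1) = 1 − e^(−λt) = 1 − e^(−0.81 × 1.1) = 1 − e^(−0.891) ≈ 0.5898.

0.5898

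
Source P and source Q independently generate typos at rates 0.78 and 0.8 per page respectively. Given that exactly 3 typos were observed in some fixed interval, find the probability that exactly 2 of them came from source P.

0.3702

Given the total, each event is independently from source P with probability p = λ_P/(λ_P+λ_Q) = 0.78/1.58 ≈ 0.4937.
So K ~ Binomial(3, 0.78/1.58): P(K = 2) = C(3,2) · (0.78/1.58)^2 · (0.8/1.58)^1 ≈ 0.3702.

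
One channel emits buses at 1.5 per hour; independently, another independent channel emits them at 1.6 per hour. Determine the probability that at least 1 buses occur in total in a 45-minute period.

0.9022

Independent Poisson processes superpose: combined rate λ = 1.5 + 1.6 = 3.1 per hour.
Over the interval, μ = 3.1 × 0.75 = 2.325 (a 45-minute period = 0.75 hours).
P(N ≥ 1) = 1 − P(N ≤ 0) ≈ 0.9022.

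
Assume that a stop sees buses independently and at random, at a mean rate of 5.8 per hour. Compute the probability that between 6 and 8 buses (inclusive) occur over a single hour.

0.3889

With mean μ = 5.8 per hour,
P(6 ≤ N ≤ 8) = Σ_{j=6}^{8} e^(−5.8) · 5.8^j/j! ≈ 0.3889.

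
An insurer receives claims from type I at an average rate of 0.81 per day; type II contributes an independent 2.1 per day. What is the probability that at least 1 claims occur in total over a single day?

0.9455

Independent Poisson processes superpose: combined rate λ = 0.81 + 2.1 = 2.91 per day.
So μ = 2.91.
P(N ≥ 1) = 1 − P(N ≤ 0) ≈ 0.9455.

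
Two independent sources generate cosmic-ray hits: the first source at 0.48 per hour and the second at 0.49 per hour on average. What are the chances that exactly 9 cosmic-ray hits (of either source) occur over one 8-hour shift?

0.1199

Independent Poisson processes superpose: combined rate λ = 0.48 + 0.49 = 0.97 per hour.
Over the interval, μ = 0.97 × 8 = 7.76 (an 8-hour shift = 8 hours).
P(N = 9) = e^(−7.76) · 7.76^9/9! ≈ 0.1199.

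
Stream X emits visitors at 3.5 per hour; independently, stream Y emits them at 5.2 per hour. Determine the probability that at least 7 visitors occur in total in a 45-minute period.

Independent Poisson processes superpose: combined rate λ = 3.5 + 5.2 = 8.7 per hour.
Over the interval, μ = 8.7 × 0.75 = 6.525 (a 45-minute period = 0.75 hours).
P(N ≥ 7) = 1 − P(N ≤ 6) ≈ 0.4774.

0.4774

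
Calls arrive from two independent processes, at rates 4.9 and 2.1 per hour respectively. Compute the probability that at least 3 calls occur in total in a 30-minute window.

0.6792

Independent Poisson processes superpose: combined rate λ = 4.9 + 2.1 = 7 per hour.
Over the interval, μ = 7 × 0.5 = 3.5 (a 30-minute window = 0.5 hours).
P(N ≥ 3) = 1 − P(N ≤ 2) ≈ 0.6792.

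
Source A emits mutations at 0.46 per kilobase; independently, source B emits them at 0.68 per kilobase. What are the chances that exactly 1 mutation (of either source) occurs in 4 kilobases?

0.0477

Independent Poisson processes superpose: combined rate λ = 0.46 + 0.68 = 1.14 per kilobase.
Over the interval, μ = 1.14 × 4 = 4.56 (4 kilobases).
P(N = 1) = e^(−4.56) · 4.56^1/1! ≈ 0.0477.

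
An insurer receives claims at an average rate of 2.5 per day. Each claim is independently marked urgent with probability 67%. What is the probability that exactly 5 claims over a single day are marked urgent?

Thinning: the claims that are marked urgent themselves form a Poisson process with rate 0.67 × 2.5 = 1.675 per day.
So μ = 1.675.
P(N = 5) = e^(−1.675) · 1.675^5/5! ≈ 0.0206.

0.0206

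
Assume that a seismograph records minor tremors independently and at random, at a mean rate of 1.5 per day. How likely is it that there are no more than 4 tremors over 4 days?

0.2851

Over the interval, μ = 1.5 × 4 = 6 (4 days).
P(N ≤ 4) = Σ_{j=0}^{4} e^(−μ) μ^j/j! ≈ 0.2851.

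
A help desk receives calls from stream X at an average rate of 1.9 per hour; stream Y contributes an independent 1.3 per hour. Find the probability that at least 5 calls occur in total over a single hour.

Independent Poisson processes superpose: combined rate λ = 1.9 + 1.3 = 3.2 per hour.
So μ = 3.2.
P(N ≥ 5) = 1 − P(N ≤ 4) ≈ 0.2194.

0.2194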